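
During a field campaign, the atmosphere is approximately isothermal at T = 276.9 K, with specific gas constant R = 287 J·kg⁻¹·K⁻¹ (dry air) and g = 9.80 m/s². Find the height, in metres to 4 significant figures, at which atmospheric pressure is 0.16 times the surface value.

Scale height: H = RT/g = 287 × 276.9 / 9.80 = 8109.2 m.
Set P/P₀ = exp(−z/H) = 0.16, so z = −H ln(0.16).
−ln(0.16) = 1.8326; z = 8109.2 × 1.8326 = 14861 m.

z ≈ 14860 m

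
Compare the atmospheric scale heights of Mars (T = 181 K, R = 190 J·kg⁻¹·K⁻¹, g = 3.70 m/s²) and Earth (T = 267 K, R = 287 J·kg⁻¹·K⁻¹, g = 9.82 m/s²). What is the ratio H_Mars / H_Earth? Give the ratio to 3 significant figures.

H_Mars/H_Earth ≈ 1.19

H = RT/g for each body.
H_Mars = 190 × 181 / 3.70 = 9294.6 m.
H_Earth = 287 × 267 / 9.82 = 7803.4 m.
H_Mars/H_Earth = 9294.6/7803.4 = 1.1911.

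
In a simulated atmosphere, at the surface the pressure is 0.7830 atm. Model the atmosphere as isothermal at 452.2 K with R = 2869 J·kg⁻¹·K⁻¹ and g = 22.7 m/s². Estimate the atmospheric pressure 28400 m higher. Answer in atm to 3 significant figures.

Scale height: H = RT/g = 2869 × 452.2 / 22.7 = 57153 m.
Barometric formula: P = P₀ exp(−z/H).
z/H = 28400/57153 = 0.49691; exp(−0.49691) = 0.60841.
P = 0.7830 × 0.60841 = 0.47639 atm.

P ≈ 0.476 atm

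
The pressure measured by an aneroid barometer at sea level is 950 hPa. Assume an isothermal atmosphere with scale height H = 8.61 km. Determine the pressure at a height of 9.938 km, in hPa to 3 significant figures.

Barometric formula: P = P₀ exp(−z/H).
z/H = 9938.0/8610.0 = 1.1542; exp(−1.1542) = 0.31531.
P = 950 × 0.31531 = 299.54 hPa.

P ≈ 300 hPa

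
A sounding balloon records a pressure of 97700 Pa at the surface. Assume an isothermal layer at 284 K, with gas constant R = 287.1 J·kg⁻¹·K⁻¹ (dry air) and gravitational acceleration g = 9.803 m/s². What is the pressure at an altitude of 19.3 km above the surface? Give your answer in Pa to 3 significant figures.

Scale height: H = RT/g = 287.1 × 284 / 9.803 = 8317.5 m.
Barometric formula: P = P₀ exp(−z/H).
z/H = 19300/8317.5 = 2.3204; exp(−2.3204) = 0.098234.
P = 97700 × 0.098234 = 9597.5 Pa.

P ≈ 9600 Pa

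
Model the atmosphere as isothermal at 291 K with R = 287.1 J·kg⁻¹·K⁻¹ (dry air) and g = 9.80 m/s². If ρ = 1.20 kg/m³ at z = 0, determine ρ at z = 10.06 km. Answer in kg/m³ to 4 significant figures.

ρ ≈ 0.3687 kg/m³

Scale height: H = RT/g = 287.1 × 291 / 9.80 = 8525.1 m.
In an isothermal atmosphere, density decays like pressure: ρ = ρ₀ exp(−z/H).
z/H = 10060/8525.1 = 1.1800; exp(−1.1800) = 0.30728.
ρ = 1.20 × 0.30728 = 0.36874 kg/m³.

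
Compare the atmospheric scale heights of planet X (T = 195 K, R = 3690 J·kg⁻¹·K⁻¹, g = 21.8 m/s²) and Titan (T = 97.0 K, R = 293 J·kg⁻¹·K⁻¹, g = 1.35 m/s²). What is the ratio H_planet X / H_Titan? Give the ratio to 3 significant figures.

H = RT/g for each body.
H_planet X = 3690 × 195 / 21.8 = 33007 m.
H_Titan = 293 × 97.0 / 1.35 = 21053 m.
H_planet X/H_Titan = 33007/21053 = 1.5678.

H_planet X/H_Titan ≈ 1.57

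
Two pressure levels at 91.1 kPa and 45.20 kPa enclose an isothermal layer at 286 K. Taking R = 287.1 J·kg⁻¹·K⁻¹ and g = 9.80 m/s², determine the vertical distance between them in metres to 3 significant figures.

Hypsometric equation: Δz = (R T̄/g) ln(P₁/P₂).
R T̄/g = 287.1 × 286 / 9.80 = 8378.6 m.
ln(91.1/45.20) = ln(2.0155) = 0.70087.
Δz = 8378.6 × 0.70087 = 5872.3 m.

Δz ≈ 5870 m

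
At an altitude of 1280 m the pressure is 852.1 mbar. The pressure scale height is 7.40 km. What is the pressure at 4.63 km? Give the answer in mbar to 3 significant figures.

P ≈ 542 mbar

Between two levels, P₂ = P₁ exp(−Δz/H) with Δz = z₂ − z₁.
Δz = 4630.0 − 1280.0 = 3350.0 m; Δz/H = 3350.0/7400.0 = 0.45270.
P₂ = 852.1 × exp(−0.45270) = 852.1 × 0.63591 = 541.86 mbar.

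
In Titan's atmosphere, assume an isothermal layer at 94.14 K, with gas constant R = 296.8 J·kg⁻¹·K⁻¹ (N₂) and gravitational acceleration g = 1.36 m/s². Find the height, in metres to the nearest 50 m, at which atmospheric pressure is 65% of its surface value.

Scale height: H = RT/g = 296.8 × 94.14 / 1.36 = 20545 m.
Set P/P₀ = exp(−z/H) = 0.65, so z = −H ln(0.65).
−ln(0.65) = 0.43078; z = 20545 × 0.43078 = 8850.4 m.

z ≈ 8850 m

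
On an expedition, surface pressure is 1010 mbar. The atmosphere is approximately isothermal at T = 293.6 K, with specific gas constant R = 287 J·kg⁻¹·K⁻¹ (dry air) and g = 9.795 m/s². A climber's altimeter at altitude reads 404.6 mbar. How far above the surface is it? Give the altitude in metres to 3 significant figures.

z ≈ 7870 m

Scale height: H = RT/g = 287 × 293.6 / 9.795 = 8602.7 m.
Invert the barometric formula: z = H ln(P₀/P).
P₀/P = 1010/404.6 = 2.4963; ln(2.4963) = 0.91481.
z = 8602.7 × 0.91481 = 7869.8 m.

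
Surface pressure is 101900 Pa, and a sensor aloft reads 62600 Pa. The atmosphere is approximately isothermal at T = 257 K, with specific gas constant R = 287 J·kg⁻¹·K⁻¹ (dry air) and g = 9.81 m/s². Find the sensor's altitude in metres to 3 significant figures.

z ≈ 3660 m

Scale height: H = RT/g = 287 × 257 / 9.81 = 7518.8 m.
Invert the barometric formula: z = H ln(P₀/P).
P₀/P = 101900/62600 = 1.6278; ln(1.6278) = 0.48723.
z = 7518.8 × 0.48723 = 3663.4 m.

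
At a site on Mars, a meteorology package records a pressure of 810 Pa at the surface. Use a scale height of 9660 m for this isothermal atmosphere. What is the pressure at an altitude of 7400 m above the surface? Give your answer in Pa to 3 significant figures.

P ≈ 377 Pa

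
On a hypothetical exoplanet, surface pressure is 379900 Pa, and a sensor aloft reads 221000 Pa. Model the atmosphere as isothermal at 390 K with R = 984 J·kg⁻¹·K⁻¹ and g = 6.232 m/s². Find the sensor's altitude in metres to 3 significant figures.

Scale height: H = RT/g = 984 × 390 / 6.232 = 61579 m.
Invert the barometric formula: z = H ln(P₀/P).
P₀/P = 379900/221000 = 1.7190; ln(1.7190) = 0.54174.
z = 61579 × 0.54174 = 33360 m.

z ≈ 33400 m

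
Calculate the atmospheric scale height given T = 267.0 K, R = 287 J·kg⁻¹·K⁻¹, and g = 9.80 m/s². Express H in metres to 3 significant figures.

The scale height of an isothermal atmosphere is H = RT/g.
H = 287 × 267.0 / 9.80 = 76629/9.80 = 7819.3 m.

H ≈ 7820 m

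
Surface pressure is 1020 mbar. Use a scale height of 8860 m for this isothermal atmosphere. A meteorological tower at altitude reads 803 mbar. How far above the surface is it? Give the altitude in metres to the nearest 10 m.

z ≈ 2120 m

Invert the barometric formula: z = H ln(P₀/P).
P₀/P = 1020/803 = 1.2702; ln(1.2702) = 0.23917.
z = 8860.0 × 0.23917 = 2119.0 m.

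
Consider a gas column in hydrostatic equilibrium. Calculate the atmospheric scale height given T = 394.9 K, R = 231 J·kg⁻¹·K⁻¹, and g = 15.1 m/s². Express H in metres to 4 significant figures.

H ≈ 6041 m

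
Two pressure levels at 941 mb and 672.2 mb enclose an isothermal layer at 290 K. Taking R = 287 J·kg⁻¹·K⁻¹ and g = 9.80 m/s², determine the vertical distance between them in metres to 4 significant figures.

Hypsometric equation: Δz = (R T̄/g) ln(P₁/P₂).
R T̄/g = 287 × 290 / 9.80 = 8492.9 m.
ln(941/672.2) = ln(1.3999) = 0.33640.
Δz = 8492.9 × 0.33640 = 2857.0 m.

Δz ≈ 2857 m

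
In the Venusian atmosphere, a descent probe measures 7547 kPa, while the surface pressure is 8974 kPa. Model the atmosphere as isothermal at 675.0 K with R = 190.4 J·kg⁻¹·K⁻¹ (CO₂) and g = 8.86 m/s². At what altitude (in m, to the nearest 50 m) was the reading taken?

z ≈ 2500 m

Scale height: H = RT/g = 190.4 × 675.0 / 8.86 = 14506 m.
Invert the barometric formula: z = H ln(P₀/P).
P₀/P = 8974/7547 = 1.1891; ln(1.1891) = 0.17320.
z = 14506 × 0.17320 = 2512.4 m.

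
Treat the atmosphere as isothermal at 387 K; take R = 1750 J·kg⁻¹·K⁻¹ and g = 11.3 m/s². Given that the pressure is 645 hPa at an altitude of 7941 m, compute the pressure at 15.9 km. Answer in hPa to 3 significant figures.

Scale height: H = RT/g = 1750 × 387 / 11.3 = 59934 m.
Between two levels, P₂ = P₁ exp(−Δz/H) with Δz = z₂ − z₁.
Δz = 15900 − 7941.0 = 7959.0 m; Δz/H = 7959.0/59934 = 0.13280.
P₂ = 645 × exp(−0.13280) = 645 × 0.87564 = 564.79 hPa.

P ≈ 565 hPa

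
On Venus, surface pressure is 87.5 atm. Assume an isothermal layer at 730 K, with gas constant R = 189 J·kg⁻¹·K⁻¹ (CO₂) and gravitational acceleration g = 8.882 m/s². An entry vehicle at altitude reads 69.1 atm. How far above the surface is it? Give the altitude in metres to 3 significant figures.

z ≈ 3670 m

Scale height: H = RT/g = 189 × 730 / 8.882 = 15534 m.
Invert the barometric formula: z = H ln(P₀/P).
P₀/P = 87.5/69.1 = 1.2663; ln(1.2663) = 0.23610.
z = 15534 × 0.23610 = 3667.6 m.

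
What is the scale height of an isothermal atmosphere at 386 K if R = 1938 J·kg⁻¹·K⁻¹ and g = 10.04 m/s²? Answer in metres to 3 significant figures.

H ≈ 74500 m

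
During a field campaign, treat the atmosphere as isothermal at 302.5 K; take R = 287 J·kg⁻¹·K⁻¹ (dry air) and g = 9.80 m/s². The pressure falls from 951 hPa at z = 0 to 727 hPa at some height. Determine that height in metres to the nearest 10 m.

Scale height: H = RT/g = 287 × 302.5 / 9.80 = 8858.9 m.
Invert the barometric formula: z = H ln(P₀/P).
P₀/P = 951/727 = 1.3081; ln(1.3081) = 0.26858.
z = 8858.9 × 0.26858 = 2379.3 m.

z ≈ 2380 m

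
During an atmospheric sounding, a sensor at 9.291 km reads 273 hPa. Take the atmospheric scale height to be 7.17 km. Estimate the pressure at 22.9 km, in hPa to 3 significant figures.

P ≈ 40.9 hPa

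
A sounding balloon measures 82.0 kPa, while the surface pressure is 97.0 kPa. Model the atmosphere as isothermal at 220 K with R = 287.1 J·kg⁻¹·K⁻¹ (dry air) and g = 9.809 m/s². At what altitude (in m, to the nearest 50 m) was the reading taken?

Scale height: H = RT/g = 287.1 × 220 / 9.809 = 6439.2 m.
Invert the barometric formula: z = H ln(P₀/P).
P₀/P = 97.0/82.0 = 1.1829; ln(1.1829) = 0.16797.
z = 6439.2 × 0.16797 = 1081.6 m.

z ≈ 1100 m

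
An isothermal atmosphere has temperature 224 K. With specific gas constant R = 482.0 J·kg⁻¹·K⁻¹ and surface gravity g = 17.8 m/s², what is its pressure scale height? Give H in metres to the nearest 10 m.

H ≈ 6070 m

The scale height of an isothermal atmosphere is H = RT/g.
H = 482.0 × 224 / 17.8 = 107970/17.8 = 6065.7 m.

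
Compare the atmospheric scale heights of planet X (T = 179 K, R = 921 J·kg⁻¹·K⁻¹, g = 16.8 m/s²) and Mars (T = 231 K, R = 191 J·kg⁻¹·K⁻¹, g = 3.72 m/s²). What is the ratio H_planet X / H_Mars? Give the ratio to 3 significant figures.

H_planet X/H_Mars ≈ 0.827

H = RT/g for each body.
H_planet X = 921 × 179 / 16.8 = 9813.0 m.
H_Mars = 191 × 231 / 3.72 = 11860 m.
H_planet X/H_Mars = 9813.0/11860 = 0.82740.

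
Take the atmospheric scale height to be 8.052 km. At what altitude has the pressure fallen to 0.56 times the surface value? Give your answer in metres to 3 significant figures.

z ≈ 4670 m

Set P/P₀ = exp(−z/H) = 0.56, so z = −H ln(0.56).
−ln(0.56) = 0.57982; z = 8052.0 × 0.57982 = 4668.7 m.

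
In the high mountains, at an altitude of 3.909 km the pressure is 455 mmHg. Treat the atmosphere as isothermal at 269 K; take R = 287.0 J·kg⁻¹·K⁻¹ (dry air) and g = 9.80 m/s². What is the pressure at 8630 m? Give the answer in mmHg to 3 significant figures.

P ≈ 250 mmHg

Scale height: H = RT/g = 287.0 × 269 / 9.80 = 7877.9 m.
Between two levels, P₂ = P₁ exp(−Δz/H) with Δz = z₂ − z₁.
Δz = 8630.0 − 3909.0 = 4721.0 m; Δz/H = 4721.0/7877.9 = 0.59927.
P₂ = 455 × exp(−0.59927) = 455 × 0.54921 = 249.89 mmHg.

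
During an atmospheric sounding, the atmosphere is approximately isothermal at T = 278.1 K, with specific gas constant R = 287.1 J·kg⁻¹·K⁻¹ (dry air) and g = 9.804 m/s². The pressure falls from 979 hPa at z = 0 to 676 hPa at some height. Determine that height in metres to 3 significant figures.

z ≈ 3020 m

Scale height: H = RT/g = 287.1 × 278.1 / 9.804 = 8143.9 m.
Invert the barometric formula: z = H ln(P₀/P).
P₀/P = 979/676 = 1.4482; ln(1.4482) = 0.37032.
z = 8143.9 × 0.37032 = 3015.8 m.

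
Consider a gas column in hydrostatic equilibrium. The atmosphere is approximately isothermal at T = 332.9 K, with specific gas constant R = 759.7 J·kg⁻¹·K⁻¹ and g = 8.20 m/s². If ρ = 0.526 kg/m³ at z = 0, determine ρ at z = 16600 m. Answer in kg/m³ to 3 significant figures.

Scale height: H = RT/g = 759.7 × 332.9 / 8.20 = 30842 m.
In an isothermal atmosphere, density decays like pressure: ρ = ρ₀ exp(−z/H).
z/H = 16600/30842 = 0.53823; exp(−0.53823) = 0.58378.
ρ = 0.526 × 0.58378 = 0.30707 kg/m³.

ρ ≈ 0.307 kg/m³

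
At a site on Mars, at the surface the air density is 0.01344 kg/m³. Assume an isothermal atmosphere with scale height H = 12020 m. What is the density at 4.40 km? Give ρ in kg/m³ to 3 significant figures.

ρ ≈ 0.00932 kg/m³

In an isothermal atmosphere, density decays like pressure: ρ = ρ₀ exp(−z/H).
z/H = 4400.0/12020 = 0.36606; exp(−0.36606) = 0.69346.
ρ = 0.01344 × 0.69346 = 0.0093201 kg/m³.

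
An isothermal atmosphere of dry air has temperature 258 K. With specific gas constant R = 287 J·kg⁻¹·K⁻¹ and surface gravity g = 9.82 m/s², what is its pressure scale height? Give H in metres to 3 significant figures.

The scale height of an isothermal atmosphere is H = RT/g.
H = 287 × 258 / 9.82 = 74046/9.82 = 7540.3 m.

H ≈ 7540 m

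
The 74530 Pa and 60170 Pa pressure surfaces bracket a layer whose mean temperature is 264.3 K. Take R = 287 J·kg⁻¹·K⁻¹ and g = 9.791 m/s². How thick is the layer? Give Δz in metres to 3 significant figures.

Δz ≈ 1660 m

Hypsometric equation: Δz = (R T̄/g) ln(P₁/P₂).
R T̄/g = 287 × 264.3 / 9.791 = 7747.3 m.
ln(74530/60170) = ln(1.2387) = 0.21406.
Δz = 7747.3 × 0.21406 = 1658.4 m.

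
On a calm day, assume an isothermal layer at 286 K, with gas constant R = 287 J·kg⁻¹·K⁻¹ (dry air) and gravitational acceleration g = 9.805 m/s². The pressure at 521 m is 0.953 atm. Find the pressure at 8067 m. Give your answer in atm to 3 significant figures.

P ≈ 0.387 atm

Scale height: H = RT/g = 287 × 286 / 9.805 = 8371.4 m.
Between two levels, P₂ = P₁ exp(−Δz/H) with Δz = z₂ − z₁.
Δz = 8067.0 − 521.00 = 7546.0 m; Δz/H = 7546.0/8371.4 = 0.90140.
P₂ = 0.953 × exp(−0.90140) = 0.953 × 0.40600 = 0.38692 atm.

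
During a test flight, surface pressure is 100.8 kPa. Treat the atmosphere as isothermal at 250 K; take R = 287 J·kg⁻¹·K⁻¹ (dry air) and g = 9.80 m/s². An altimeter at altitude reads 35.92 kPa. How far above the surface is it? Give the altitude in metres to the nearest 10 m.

z ≈ 7550 m

Scale height: H = RT/g = 287 × 250 / 9.80 = 7321.4 m.
Invert the barometric formula: z = H ln(P₀/P).
P₀/P = 100.8/35.92 = 2.8062; ln(2.8062) = 1.0318.
z = 7321.4 × 1.0318 = 7554.2 m.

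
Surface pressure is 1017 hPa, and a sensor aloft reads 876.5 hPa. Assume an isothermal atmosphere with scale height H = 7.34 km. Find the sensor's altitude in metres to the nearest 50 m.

Invert the barometric formula: z = H ln(P₀/P).
P₀/P = 1017/876.5 = 1.1603; ln(1.1603) = 0.14868.
z = 7340.0 × 0.14868 = 1091.3 m.

z ≈ 1100 m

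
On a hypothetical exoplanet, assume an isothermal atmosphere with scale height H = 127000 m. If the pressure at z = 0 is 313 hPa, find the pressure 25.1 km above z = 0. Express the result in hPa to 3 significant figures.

P ≈ 257 hPa

Barometric formula: P = P₀ exp(−z/H).
z/H = 25100/127000 = 0.19764; exp(−0.19764) = 0.82067.
P = 313 × 0.82067 = 256.87 hPa.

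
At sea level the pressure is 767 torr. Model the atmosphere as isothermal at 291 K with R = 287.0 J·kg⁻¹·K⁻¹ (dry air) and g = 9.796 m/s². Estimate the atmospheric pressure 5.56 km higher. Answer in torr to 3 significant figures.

P ≈ 400 torr

Scale height: H = RT/g = 287.0 × 291 / 9.796 = 8525.6 m.
Barometric formula: P = P₀ exp(−z/H).
z/H = 5560.0/8525.6 = 0.65215; exp(−0.65215) = 0.52092.
P = 767 × 0.52092 = 399.55 torr.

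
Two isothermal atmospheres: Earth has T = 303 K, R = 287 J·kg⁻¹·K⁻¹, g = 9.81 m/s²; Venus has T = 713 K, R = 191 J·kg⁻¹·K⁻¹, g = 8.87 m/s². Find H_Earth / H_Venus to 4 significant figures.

H = RT/g for each body.
H_Earth = 287 × 303 / 9.81 = 8864.5 m.
H_Venus = 191 × 713 / 8.87 = 15353 m.
H_Earth/H_Venus = 8864.5/15353 = 0.57738.

H_Earth/H_Venus ≈ 0.5774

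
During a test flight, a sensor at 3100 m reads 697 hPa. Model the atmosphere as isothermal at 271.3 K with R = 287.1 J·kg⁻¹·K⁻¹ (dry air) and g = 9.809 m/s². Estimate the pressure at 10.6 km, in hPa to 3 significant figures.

Scale height: H = RT/g = 287.1 × 271.3 / 9.809 = 7940.7 m.
Between two levels, P₂ = P₁ exp(−Δz/H) with Δz = z₂ − z₁.
Δz = 10600 − 3100.0 = 7500.0 m; Δz/H = 7500.0/7940.7 = 0.94450.
P₂ = 697 × exp(−0.94450) = 697 × 0.38887 = 271.04 hPa.

P ≈ 271 hPa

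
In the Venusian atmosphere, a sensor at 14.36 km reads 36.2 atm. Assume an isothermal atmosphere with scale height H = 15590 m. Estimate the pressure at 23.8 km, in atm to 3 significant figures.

Between two levels, P₂ = P₁ exp(−Δz/H) with Δz = z₂ − z₁.
Δz = 23800 − 14360 = 9440.0 m; Δz/H = 9440.0/15590 = 0.60552.
P₂ = 36.2 × exp(−0.60552) = 36.2 × 0.54579 = 19.758 atm.

P ≈ 19.8 atm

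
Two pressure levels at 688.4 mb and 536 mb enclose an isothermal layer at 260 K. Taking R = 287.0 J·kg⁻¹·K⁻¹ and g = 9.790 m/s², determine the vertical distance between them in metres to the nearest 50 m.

Δz ≈ 1900 m

Hypsometric equation: Δz = (R T̄/g) ln(P₁/P₂).
R T̄/g = 287.0 × 260 / 9.790 = 7622.1 m.
ln(688.4/536) = ln(1.2843) = 0.25021.
Δz = 7622.1 × 0.25021 = 1907.1 m.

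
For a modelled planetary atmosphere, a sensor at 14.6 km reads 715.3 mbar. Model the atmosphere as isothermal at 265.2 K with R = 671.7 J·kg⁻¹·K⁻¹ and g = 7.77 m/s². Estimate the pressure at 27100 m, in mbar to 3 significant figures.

Scale height: H = RT/g = 671.7 × 265.2 / 7.77 = 22926 m.
Between two levels, P₂ = P₁ exp(−Δz/H) with Δz = z₂ − z₁.
Δz = 27100 − 14600 = 12500 m; Δz/H = 12500/22926 = 0.54523.
P₂ = 715.3 × exp(−0.54523) = 715.3 × 0.57971 = 414.67 mbar.

P ≈ 415 mbar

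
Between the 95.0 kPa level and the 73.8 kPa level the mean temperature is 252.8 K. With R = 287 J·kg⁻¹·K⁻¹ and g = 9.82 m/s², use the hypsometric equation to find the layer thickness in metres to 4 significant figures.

Hypsometric equation: Δz = (R T̄/g) ln(P₁/P₂).
R T̄/g = 287 × 252.8 / 9.82 = 7388.4 m.
ln(95.0/73.8) = ln(1.2873) = 0.25255.
Δz = 7388.4 × 0.25255 = 1865.9 m.

Δz ≈ 1866 m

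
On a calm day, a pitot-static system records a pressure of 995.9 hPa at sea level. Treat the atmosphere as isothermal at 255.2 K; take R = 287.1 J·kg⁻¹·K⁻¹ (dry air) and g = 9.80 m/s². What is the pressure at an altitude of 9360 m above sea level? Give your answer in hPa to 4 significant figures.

P ≈ 284.8 hPa

Scale height: H = RT/g = 287.1 × 255.2 / 9.80 = 7476.3 m.
Barometric formula: P = P₀ exp(−z/H).
z/H = 9360.0/7476.3 = 1.2520; exp(−1.2520) = 0.28593.
P = 995.9 × 0.28593 = 284.76 hPa.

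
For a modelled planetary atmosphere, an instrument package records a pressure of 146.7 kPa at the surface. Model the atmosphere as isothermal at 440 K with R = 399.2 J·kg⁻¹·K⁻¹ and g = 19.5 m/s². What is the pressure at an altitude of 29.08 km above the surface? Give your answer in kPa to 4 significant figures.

P ≈ 5.812 kPa

Scale height: H = RT/g = 399.2 × 440 / 19.5 = 9007.6 m.
Barometric formula: P = P₀ exp(−z/H).
z/H = 29080/9007.6 = 3.2284; exp(−3.2284) = 0.039621.
P = 146.7 × 0.039621 = 5.8124 kPa.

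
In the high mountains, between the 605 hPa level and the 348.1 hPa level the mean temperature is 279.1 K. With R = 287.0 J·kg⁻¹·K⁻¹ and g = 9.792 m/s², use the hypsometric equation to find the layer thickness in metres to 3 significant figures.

Δz ≈ 4520 m

Hypsometric equation: Δz = (R T̄/g) ln(P₁/P₂).
R T̄/g = 287.0 × 279.1 / 9.792 = 8180.3 m.
ln(605/348.1) = ln(1.7380) = 0.55274.
Δz = 8180.3 × 0.55274 = 4521.6 m.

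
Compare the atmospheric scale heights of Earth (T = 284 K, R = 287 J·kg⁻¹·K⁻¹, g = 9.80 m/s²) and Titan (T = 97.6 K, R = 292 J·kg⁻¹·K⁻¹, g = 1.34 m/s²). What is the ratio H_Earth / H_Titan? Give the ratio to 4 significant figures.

H_Earth/H_Titan ≈ 0.3911

H = RT/g for each body.
H_Earth = 287 × 284 / 9.80 = 8317.1 m.
H_Titan = 292 × 97.6 / 1.34 = 21268 m.
H_Earth/H_Titan = 8317.1/21268 = 0.39106.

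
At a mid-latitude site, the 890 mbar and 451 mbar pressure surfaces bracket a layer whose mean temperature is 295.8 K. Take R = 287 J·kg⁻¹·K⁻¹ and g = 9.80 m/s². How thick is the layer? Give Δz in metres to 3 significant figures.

Δz ≈ 5890 m

Hypsometric equation: Δz = (R T̄/g) ln(P₁/P₂).
R T̄/g = 287 × 295.8 / 9.80 = 8662.7 m.
ln(890/451) = ln(1.9734) = 0.67976.
Δz = 8662.7 × 0.67976 = 5888.6 m.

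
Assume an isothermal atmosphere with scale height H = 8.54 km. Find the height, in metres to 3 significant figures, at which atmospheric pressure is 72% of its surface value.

z ≈ 2810 m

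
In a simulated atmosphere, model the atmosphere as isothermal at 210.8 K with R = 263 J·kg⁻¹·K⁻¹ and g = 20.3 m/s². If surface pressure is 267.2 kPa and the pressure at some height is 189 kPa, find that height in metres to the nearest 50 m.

Scale height: H = RT/g = 263 × 210.8 / 20.3 = 2731.1 m.
Invert the barometric formula: z = H ln(P₀/P).
P₀/P = 267.2/189 = 1.4138; ln(1.4138) = 0.34628.
z = 2731.1 × 0.34628 = 945.73 m.

z ≈ 950 m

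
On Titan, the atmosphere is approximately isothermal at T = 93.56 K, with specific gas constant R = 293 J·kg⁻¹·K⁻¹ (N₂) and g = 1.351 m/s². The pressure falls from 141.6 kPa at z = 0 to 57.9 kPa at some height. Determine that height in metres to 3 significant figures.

Scale height: H = RT/g = 293 × 93.56 / 1.351 = 20291 m.
Invert the barometric formula: z = H ln(P₀/P).
P₀/P = 141.6/57.9 = 2.4456; ln(2.4456) = 0.89429.
z = 20291 × 0.89429 = 18146 m.

z ≈ 18100 m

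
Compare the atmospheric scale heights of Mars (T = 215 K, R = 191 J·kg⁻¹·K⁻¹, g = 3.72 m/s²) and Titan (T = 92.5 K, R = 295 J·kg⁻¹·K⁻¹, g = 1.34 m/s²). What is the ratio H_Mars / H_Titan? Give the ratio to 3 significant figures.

H = RT/g for each body.
H_Mars = 191 × 215 / 3.72 = 11039 m.
H_Titan = 295 × 92.5 / 1.34 = 20364 m.
H_Mars/H_Titan = 11039/20364 = 0.54208.

H_Mars/H_Titan ≈ 0.542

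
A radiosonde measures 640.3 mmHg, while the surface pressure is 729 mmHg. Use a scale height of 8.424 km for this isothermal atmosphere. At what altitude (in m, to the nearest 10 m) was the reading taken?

Invert the barometric formula: z = H ln(P₀/P).
P₀/P = 729/640.3 = 1.1385; ln(1.1385) = 0.12971.
z = 8424.0 × 0.12971 = 1092.7 m.

z ≈ 1090 m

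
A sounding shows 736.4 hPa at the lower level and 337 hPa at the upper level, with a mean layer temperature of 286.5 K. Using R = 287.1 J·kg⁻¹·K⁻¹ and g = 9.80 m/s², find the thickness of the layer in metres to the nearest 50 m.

Δz ≈ 6550 m

Hypsometric equation: Δz = (R T̄/g) ln(P₁/P₂).
R T̄/g = 287.1 × 286.5 / 9.80 = 8393.3 m.
ln(736.4/337) = ln(2.1852) = 0.78171.
Δz = 8393.3 × 0.78171 = 6561.1 m.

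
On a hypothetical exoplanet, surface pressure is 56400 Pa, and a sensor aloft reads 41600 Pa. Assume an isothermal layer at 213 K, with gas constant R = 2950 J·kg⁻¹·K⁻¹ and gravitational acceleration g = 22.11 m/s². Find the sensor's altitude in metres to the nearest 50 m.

Scale height: H = RT/g = 2950 × 213 / 22.11 = 28419 m.
Invert the barometric formula: z = H ln(P₀/P).
P₀/P = 56400/41600 = 1.3558; ln(1.3558) = 0.30439.
z = 28419 × 0.30439 = 8650.5 m.

z ≈ 8650 m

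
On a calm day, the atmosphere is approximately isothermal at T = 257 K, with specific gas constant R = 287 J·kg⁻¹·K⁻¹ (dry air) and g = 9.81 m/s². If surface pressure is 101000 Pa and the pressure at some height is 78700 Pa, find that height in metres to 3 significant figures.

Scale height: H = RT/g = 287 × 257 / 9.81 = 7518.8 m.
Invert the barometric formula: z = H ln(P₀/P).
P₀/P = 101000/78700 = 1.2834; ln(1.2834) = 0.24951.
z = 7518.8 × 0.24951 = 1876.0 m.

z ≈ 1880 m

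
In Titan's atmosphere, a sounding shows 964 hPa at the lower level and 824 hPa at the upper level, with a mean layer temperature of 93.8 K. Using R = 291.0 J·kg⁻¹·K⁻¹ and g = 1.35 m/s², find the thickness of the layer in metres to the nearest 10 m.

Δz ≈ 3170 m

Hypsometric equation: Δz = (R T̄/g) ln(P₁/P₂).
R T̄/g = 291.0 × 93.8 / 1.35 = 20219 m.
ln(964/824) = ln(1.1699) = 0.15692.
Δz = 20219 × 0.15692 = 3172.8 m.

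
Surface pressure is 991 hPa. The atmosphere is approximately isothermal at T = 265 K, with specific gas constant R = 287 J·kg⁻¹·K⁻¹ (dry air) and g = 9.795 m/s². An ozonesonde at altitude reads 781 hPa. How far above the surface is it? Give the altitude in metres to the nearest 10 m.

z ≈ 1850 m

Scale height: H = RT/g = 287 × 265 / 9.795 = 7764.7 m.
Invert the barometric formula: z = H ln(P₀/P).
P₀/P = 991/781 = 1.2689; ln(1.2689) = 0.23815.
z = 7764.7 × 0.23815 = 1849.2 m.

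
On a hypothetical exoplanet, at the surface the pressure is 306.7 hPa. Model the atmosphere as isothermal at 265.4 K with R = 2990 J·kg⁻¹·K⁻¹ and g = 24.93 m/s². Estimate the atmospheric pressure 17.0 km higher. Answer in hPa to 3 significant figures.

P ≈ 180 hPa

Scale height: H = RT/g = 2990 × 265.4 / 24.93 = 31831 m.
Barometric formula: P = P₀ exp(−z/H).
z/H = 17000/31831 = 0.53407; exp(−0.53407) = 0.58621.
P = 306.7 × 0.58621 = 179.79 hPa.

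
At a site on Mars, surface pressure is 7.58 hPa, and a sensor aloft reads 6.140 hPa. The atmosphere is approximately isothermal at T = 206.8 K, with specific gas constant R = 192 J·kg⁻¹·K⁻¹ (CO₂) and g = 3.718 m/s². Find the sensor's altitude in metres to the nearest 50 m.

z ≈ 2250 m

Scale height: H = RT/g = 192 × 206.8 / 3.718 = 10679 m.
Invert the barometric formula: z = H ln(P₀/P).
P₀/P = 7.58/6.140 = 1.2345; ln(1.2345) = 0.21067.
z = 10679 × 0.21067 = 2249.7 m.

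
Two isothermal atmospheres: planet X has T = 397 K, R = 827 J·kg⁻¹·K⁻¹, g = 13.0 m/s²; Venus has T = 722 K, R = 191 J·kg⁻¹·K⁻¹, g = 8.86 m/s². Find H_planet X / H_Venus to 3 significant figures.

H_planet X/H_Venus ≈ 1.62

H = RT/g for each body.
H_planet X = 827 × 397 / 13.0 = 25255 m.
H_Venus = 191 × 722 / 8.86 = 15565 m.
H_planet X/H_Venus = 25255/15565 = 1.6226.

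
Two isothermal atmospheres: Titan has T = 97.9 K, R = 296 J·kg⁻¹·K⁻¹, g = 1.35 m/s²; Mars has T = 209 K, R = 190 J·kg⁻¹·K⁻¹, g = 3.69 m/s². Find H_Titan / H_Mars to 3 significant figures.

H_Titan/H_Mars ≈ 1.99

H = RT/g for each body.
H_Titan = 296 × 97.9 / 1.35 = 21465 m.
H_Mars = 190 × 209 / 3.69 = 10762 m.
H_Titan/H_Mars = 21465/10762 = 1.9945.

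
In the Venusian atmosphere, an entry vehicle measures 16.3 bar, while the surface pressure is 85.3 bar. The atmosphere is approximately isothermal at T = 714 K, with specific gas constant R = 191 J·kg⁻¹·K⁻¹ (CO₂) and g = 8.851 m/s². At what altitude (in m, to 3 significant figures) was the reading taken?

z ≈ 25500 m

Scale height: H = RT/g = 191 × 714 / 8.851 = 15408 m.
Invert the barometric formula: z = H ln(P₀/P).
P₀/P = 85.3/16.3 = 5.2331; ln(5.2331) = 1.6550.
z = 15408 × 1.6550 = 25500 m.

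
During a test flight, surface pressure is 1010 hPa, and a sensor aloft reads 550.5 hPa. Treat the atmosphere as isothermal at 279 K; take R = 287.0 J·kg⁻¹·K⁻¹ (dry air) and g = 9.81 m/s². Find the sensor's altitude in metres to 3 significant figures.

z ≈ 4950 m

Scale height: H = RT/g = 287.0 × 279 / 9.81 = 8162.4 m.
Invert the barometric formula: z = H ln(P₀/P).
P₀/P = 1010/550.5 = 1.8347; ln(1.8347) = 0.60688.
z = 8162.4 × 0.60688 = 4953.6 m.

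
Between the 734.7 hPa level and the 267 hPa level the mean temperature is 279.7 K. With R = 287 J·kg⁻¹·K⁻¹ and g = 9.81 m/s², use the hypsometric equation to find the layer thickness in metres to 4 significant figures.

Hypsometric equation: Δz = (R T̄/g) ln(P₁/P₂).
R T̄/g = 287 × 279.7 / 9.81 = 8182.9 m.
ln(734.7/267) = ln(2.7517) = 1.0122.
Δz = 8182.9 × 1.0122 = 8282.7 m.

Δz ≈ 8283 m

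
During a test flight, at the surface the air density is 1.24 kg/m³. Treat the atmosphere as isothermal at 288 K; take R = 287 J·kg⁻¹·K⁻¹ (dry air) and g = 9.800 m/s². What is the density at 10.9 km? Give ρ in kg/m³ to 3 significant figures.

ρ ≈ 0.341 kg/m³

Scale height: H = RT/g = 287 × 288 / 9.800 = 8434.3 m.
In an isothermal atmosphere, density decays like pressure: ρ = ρ₀ exp(−z/H).
z/H = 10900/8434.3 = 1.2923; exp(−1.2923) = 0.27464.
ρ = 1.24 × 0.27464 = 0.34055 kg/m³.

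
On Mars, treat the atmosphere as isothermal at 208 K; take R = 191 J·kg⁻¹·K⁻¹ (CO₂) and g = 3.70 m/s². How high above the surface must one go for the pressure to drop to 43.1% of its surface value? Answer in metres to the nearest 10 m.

z ≈ 9040 m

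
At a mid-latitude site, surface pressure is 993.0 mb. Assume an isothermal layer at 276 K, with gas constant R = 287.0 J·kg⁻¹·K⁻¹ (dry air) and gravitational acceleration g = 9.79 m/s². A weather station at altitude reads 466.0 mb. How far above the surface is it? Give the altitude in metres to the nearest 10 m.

Scale height: H = RT/g = 287.0 × 276 / 9.79 = 8091.1 m.
Invert the barometric formula: z = H ln(P₀/P).
P₀/P = 993.0/466.0 = 2.1309; ln(2.1309) = 0.75654.
z = 8091.1 × 0.75654 = 6121.2 m.

z ≈ 6120 m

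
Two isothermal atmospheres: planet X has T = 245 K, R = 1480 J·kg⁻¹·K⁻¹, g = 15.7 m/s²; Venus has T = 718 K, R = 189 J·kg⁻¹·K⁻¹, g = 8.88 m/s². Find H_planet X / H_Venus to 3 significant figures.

H = RT/g for each body.
H_planet X = 1480 × 245 / 15.7 = 23096 m.
H_Venus = 189 × 718 / 8.88 = 15282 m.
H_planet X/H_Venus = 23096/15282 = 1.5113.

H_planet X/H_Venus ≈ 1.51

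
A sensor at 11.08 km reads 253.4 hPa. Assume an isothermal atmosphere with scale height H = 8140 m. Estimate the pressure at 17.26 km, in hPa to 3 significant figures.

P ≈ 119 hPa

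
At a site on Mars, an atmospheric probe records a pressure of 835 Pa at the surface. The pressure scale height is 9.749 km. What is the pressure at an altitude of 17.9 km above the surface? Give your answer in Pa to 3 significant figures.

Barometric formula: P = P₀ exp(−z/H).
z/H = 17900/9749.0 = 1.8361; exp(−1.8361) = 0.15944.
P = 835 × 0.15944 = 133.13 Pa.

P ≈ 133 Pa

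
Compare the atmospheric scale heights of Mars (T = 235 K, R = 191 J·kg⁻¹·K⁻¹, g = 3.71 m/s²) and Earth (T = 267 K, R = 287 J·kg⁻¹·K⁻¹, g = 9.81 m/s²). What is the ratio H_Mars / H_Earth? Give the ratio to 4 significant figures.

H_Mars/H_Earth ≈ 1.549

H = RT/g for each body.
H_Mars = 191 × 235 / 3.71 = 12098 m.
H_Earth = 287 × 267 / 9.81 = 7811.3 m.
H_Mars/H_Earth = 12098/7811.3 = 1.5488.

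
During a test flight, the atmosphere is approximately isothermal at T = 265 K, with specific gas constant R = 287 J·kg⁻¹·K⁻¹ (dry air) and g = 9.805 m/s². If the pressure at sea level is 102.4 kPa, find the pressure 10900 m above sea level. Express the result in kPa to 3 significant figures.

P ≈ 25.1 kPa

Scale height: H = RT/g = 287 × 265 / 9.805 = 7756.8 m.
Barometric formula: P = P₀ exp(−z/H).
z/H = 10900/7756.8 = 1.4052; exp(−1.4052) = 0.24532.
P = 102.4 × 0.24532 = 25.121 kPa.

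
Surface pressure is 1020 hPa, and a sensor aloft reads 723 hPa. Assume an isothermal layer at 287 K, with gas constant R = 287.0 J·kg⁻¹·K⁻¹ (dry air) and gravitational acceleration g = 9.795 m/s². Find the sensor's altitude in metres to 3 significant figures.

z ≈ 2890 m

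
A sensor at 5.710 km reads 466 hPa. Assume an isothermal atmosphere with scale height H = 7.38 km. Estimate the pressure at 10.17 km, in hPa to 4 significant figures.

P ≈ 254.6 hPa

Between two levels, P₂ = P₁ exp(−Δz/H) with Δz = z₂ − z₁.
Δz = 10170 − 5710.0 = 4460.0 m; Δz/H = 4460.0/7380.0 = 0.60434.
P₂ = 466 × exp(−0.60434) = 466 × 0.54643 = 254.64 hPa.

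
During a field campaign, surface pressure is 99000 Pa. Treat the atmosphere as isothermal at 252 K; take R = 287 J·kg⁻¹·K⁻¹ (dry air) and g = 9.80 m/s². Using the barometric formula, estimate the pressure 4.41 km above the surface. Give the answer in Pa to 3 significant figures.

P ≈ 54500 Pa

Scale height: H = RT/g = 287 × 252 / 9.80 = 7380.0 m.
Barometric formula: P = P₀ exp(−z/H).
z/H = 4410.0/7380.0 = 0.59756; exp(−0.59756) = 0.55015.
P = 99000 × 0.55015 = 54465 Pa.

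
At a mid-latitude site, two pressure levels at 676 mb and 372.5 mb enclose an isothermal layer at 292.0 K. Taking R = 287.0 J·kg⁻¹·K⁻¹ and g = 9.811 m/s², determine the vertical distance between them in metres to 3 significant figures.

Δz ≈ 5090 m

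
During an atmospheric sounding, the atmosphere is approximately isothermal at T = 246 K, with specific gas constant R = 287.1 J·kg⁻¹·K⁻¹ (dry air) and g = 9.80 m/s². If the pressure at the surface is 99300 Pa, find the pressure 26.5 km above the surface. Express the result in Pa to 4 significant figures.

P ≈ 2512 Pa

Scale height: H = RT/g = 287.1 × 246 / 9.80 = 7206.8 m.
Barometric formula: P = P₀ exp(−z/H).
z/H = 26500/7206.8 = 3.6771; exp(−3.6771) = 0.025296.
P = 99300 × 0.025296 = 2511.9 Pa.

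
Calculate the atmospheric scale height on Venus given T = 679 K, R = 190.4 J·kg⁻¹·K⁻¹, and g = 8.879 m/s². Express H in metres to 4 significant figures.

H ≈ 14560 m

The scale height of an isothermal atmosphere is H = RT/g.
H = 190.4 × 679 / 8.879 = 129280/8.879 = 14560 m.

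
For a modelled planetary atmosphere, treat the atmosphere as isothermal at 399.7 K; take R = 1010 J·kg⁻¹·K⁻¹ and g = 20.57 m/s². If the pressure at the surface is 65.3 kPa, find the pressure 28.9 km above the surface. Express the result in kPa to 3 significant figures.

P ≈ 15.0 kPa

Scale height: H = RT/g = 1010 × 399.7 / 20.57 = 19626 m.
Barometric formula: P = P₀ exp(−z/H).
z/H = 28900/19626 = 1.4725; exp(−1.4725) = 0.22935.
P = 65.3 × 0.22935 = 14.977 kPa.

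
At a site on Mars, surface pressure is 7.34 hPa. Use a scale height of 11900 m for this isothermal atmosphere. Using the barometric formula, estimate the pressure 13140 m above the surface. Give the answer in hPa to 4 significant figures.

P ≈ 2.433 hPa

Barometric formula: P = P₀ exp(−z/H).
z/H = 13140/11900 = 1.1042; exp(−1.1042) = 0.33148.
P = 7.34 × 0.33148 = 2.4331 hPa.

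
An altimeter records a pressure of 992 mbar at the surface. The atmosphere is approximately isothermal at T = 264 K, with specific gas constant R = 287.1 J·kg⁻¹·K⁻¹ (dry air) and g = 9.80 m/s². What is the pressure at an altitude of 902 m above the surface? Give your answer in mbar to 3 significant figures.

P ≈ 883 mbar

Scale height: H = RT/g = 287.1 × 264 / 9.80 = 7734.1 m.
Barometric formula: P = P₀ exp(−z/H).
z/H = 902.00/7734.1 = 0.11663; exp(−0.11663) = 0.88991.
P = 992 × 0.88991 = 882.79 mbar.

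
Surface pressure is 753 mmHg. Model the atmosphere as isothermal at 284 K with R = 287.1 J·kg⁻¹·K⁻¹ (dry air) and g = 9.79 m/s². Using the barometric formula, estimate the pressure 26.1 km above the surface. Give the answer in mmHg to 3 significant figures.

P ≈ 32.8 mmHg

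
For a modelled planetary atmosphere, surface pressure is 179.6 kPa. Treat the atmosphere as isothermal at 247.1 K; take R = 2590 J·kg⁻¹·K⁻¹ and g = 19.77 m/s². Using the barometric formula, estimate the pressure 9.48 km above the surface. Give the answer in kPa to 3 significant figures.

P ≈ 134 kPa

Scale height: H = RT/g = 2590 × 247.1 / 19.77 = 32372 m.
Barometric formula: P = P₀ exp(−z/H).
z/H = 9480.0/32372 = 0.29285; exp(−0.29285) = 0.74613.
P = 179.6 × 0.74613 = 134.00 kPa.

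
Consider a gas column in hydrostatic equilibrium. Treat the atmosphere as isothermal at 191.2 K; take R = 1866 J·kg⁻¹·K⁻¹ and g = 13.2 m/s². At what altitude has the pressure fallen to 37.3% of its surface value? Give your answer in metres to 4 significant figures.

Scale height: H = RT/g = 1866 × 191.2 / 13.2 = 27029 m.
Set P/P₀ = exp(−z/H) = 0.373, so z = −H ln(0.373).
−ln(0.373) = 0.98618; z = 27029 × 0.98618 = 26655 m.

z ≈ 26660 m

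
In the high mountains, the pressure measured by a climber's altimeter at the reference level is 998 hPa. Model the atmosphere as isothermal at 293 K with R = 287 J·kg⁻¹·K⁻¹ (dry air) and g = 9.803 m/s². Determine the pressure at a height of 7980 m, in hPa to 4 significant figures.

P ≈ 393.7 hPa

Scale height: H = RT/g = 287 × 293 / 9.803 = 8578.1 m.
Barometric formula: P = P₀ exp(−z/H).
z/H = 7980.0/8578.1 = 0.93028; exp(−0.93028) = 0.39444.
P = 998 × 0.39444 = 393.65 hPa.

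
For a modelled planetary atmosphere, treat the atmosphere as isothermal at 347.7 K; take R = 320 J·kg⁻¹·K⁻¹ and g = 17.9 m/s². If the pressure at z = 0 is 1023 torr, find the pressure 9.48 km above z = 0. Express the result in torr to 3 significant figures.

Scale height: H = RT/g = 320 × 347.7 / 17.9 = 6215.9 m.
Barometric formula: P = P₀ exp(−z/H).
z/H = 9480.0/6215.9 = 1.5251; exp(−1.5251) = 0.21760.
P = 1023 × 0.21760 = 222.60 torr.

P ≈ 223 torr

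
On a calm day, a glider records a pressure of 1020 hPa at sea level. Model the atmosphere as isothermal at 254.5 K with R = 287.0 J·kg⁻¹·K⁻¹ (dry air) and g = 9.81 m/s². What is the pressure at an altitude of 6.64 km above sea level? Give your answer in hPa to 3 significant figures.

P ≈ 418 hPa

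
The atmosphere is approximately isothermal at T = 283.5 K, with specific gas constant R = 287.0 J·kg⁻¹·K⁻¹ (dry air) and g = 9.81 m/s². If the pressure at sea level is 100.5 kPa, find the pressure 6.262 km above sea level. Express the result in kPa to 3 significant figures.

Scale height: H = RT/g = 287.0 × 283.5 / 9.81 = 8294.0 m.
Barometric formula: P = P₀ exp(−z/H).
z/H = 6262.0/8294.0 = 0.75500; exp(−0.75500) = 0.47001.
P = 100.5 × 0.47001 = 47.236 kPa.

P ≈ 47.2 kPa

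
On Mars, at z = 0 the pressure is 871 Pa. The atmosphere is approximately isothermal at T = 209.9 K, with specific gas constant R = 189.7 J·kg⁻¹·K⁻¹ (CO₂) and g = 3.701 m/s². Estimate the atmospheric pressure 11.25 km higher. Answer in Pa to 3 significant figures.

Scale height: H = RT/g = 189.7 × 209.9 / 3.701 = 10759 m.
Barometric formula: P = P₀ exp(−z/H).
z/H = 11250/10759 = 1.0456; exp(−1.0456) = 0.35148.
P = 871 × 0.35148 = 306.14 Pa.

P ≈ 306 Pa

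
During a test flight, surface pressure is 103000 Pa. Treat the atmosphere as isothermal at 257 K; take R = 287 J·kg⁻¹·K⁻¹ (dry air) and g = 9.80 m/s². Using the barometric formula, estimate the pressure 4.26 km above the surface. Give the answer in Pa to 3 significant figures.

Scale height: H = RT/g = 287 × 257 / 9.80 = 7526.4 m.
Barometric formula: P = P₀ exp(−z/H).
z/H = 4260.0/7526.4 = 0.56601; exp(−0.56601) = 0.56779.
P = 103000 × 0.56779 = 58482 Pa.

P ≈ 58500 Pa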